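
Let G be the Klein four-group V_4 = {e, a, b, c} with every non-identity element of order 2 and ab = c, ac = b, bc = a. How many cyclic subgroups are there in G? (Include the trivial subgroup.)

Each element a generates a cyclic subgroup ⟨a⟩; distinct elements may generate the same one (a cyclic group of order d has φ(d) generators).
Cyclic subgroups by order — order 1: 1; order 2: 3.
Total: 4.

4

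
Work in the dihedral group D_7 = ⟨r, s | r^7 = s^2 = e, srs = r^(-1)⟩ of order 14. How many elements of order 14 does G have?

0

No element of G has order 14 (even though 14 | 14).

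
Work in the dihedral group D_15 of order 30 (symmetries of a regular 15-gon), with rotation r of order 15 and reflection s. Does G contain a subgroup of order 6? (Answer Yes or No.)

Yes

6 | 30. A subgroup of order 6 is {e, r^5, r^10, s, r^5s, r^10s}.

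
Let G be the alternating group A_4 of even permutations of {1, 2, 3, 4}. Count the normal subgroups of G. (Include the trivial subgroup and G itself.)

3

G has 10 subgroups. Checking conjugation-invariance by order — order 1: 1/1 normal; order 2: 0/3 normal; order 3: 0/4 normal; order 4: 1/1 normal; order 12: 1/1 normal.
Total normal subgroups: 3.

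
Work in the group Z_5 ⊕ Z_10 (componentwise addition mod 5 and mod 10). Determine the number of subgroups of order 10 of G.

6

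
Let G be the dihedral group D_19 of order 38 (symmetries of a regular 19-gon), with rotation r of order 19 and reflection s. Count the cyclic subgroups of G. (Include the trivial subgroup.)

21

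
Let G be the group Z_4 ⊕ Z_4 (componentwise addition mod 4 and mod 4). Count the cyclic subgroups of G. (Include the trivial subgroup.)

10

A cyclic subgroup of order d is generated by each of its φ(d) elements of order d, so the cyclic subgroups of order d number (#elements of order d)/φ(d).
Cyclic subgroups by order — order 1: 1; order 2: 3; order 4: 6.
Total: 10.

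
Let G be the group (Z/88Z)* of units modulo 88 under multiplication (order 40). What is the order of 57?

10

Compute successive powers of 57 mod 88: 57, 81, 41, 49, 65, 9, 73, 25, …; 57^10 ≡ 1 (mod 88).
So |⟨57⟩| = 10.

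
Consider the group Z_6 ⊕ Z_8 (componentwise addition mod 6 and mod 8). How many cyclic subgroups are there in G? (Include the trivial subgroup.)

16

A cyclic subgroup of order d is generated by each of its φ(d) elements of order d, so the cyclic subgroups of order d number (#elements of order d)/φ(d).
Cyclic subgroups by order — order 1: 1; order 2: 3; order 3: 1; order 4: 2; order 6: 3; order 8: 2; order 12: 2; order 24: 2.
Total: 16.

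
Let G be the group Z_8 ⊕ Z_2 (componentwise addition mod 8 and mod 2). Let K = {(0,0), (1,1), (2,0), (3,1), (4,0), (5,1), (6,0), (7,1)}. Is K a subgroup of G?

Yes

|K| = 8 divides |G| = 16, consistent with Lagrange.
K contains the identity, every element's inverse is in K, and K is closed under +: it is a subgroup.
In fact K = ⟨(7,1)⟩.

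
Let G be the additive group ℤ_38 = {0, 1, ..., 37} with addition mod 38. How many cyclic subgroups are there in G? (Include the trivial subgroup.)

4

A cyclic subgroup of order d is generated by each of its φ(d) elements of order d, so the cyclic subgroups of order d number (#elements of order d)/φ(d).
Cyclic subgroups by order — order 1: 1; order 2: 1; order 19: 1; order 38: 1.
Total: 4.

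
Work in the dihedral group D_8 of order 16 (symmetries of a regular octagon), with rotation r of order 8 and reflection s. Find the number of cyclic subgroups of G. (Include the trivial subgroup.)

A cyclic subgroup of order d is generated by each of its φ(d) elements of order d, so the cyclic subgroups of order d number (#elements of order d)/φ(d).
Cyclic subgroups by order — order 1: 1; order 2: 9; order 4: 1; order 8: 1.
Total: 12.

12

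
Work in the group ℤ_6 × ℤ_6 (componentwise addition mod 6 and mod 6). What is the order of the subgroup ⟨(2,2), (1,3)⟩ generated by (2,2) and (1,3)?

|⟨(2,2)⟩| = 3 and |⟨(1,3)⟩| = 6, so |H| is a multiple of lcm(3, 6) = 6 and divides |G| = 36.
Closing under the operation: H = {(0,0), (0,2), (0,4), (1,1), (1,3), (1,5), (2,0), (2,2), (2,4), (3,1), (3,3), (3,5), (4,0), (4,2), (4,4), (5,1), (5,3), (5,5)}, so |H| = 18.

18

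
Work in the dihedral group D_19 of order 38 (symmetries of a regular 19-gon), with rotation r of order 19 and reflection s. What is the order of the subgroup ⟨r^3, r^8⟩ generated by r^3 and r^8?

19

|⟨r^3⟩| = 19 and |⟨r^8⟩| = 19, so |H| is a multiple of lcm(19, 19) = 19 and divides |G| = 38.
Closing under the operation: H = {e, r, r^2, r^3, r^4, r^5, r^6, r^7, r^8, r^9, r^10, r^11, r^12, r^13, r^14, r^15, r^16, r^17, r^18}, so |H| = 19.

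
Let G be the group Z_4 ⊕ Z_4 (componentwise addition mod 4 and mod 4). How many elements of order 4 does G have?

An element (a,b) has order lcm(ord(a), ord(b)); count pairs with lcm equal to 4.
Enumerating gives 12 such elements.

12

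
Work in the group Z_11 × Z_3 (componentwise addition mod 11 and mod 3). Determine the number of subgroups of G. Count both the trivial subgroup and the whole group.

4

|G| = 33, so by Lagrange every subgroup order divides 33. Divisors: 1, 3, 11, 33.
Subgroups by order — order 1: 1; order 3: 1; order 11: 1; order 33: 1.
Total: 1 + 1 + 1 + 1 = 4.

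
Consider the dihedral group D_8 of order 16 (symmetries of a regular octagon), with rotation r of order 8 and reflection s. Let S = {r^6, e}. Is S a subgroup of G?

No

r^6 ∈ S but its inverse r^2 ∉ S, so S is not a subgroup.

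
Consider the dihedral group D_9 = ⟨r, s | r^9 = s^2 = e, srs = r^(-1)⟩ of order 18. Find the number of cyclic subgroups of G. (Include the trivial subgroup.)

A cyclic subgroup of order d is generated by each of its φ(d) elements of order d, so the cyclic subgroups of order d number (#elements of order d)/φ(d).
Cyclic subgroups by order — order 1: 1; order 2: 9; order 3: 1; order 9: 1.
Total: 12.

12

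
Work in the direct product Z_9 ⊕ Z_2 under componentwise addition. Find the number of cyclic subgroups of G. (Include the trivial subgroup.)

6

Each element a generates a cyclic subgroup ⟨a⟩; distinct elements may generate the same one (a cyclic group of order d has φ(d) generators).
Cyclic subgroups by order — order 1: 1; order 2: 1; order 3: 1; order 6: 1; order 9: 1; order 18: 1.
Total: 6.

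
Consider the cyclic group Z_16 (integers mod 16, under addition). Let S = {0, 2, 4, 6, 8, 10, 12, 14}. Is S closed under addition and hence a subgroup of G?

Yes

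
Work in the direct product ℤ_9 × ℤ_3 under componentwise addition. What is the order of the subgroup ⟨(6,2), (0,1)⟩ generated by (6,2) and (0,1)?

9

|⟨(6,2)⟩| = 3 and |⟨(0,1)⟩| = 3, so |H| is a multiple of lcm(3, 3) = 3 and divides |G| = 27.
Closing under the operation: H = {(0,0), (0,1), (0,2), (3,0), (3,1), (3,2), (6,0), (6,1), (6,2)}, so |H| = 9.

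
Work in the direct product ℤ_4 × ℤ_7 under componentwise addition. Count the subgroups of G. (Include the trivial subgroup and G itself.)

|G| = 28, so by Lagrange every subgroup order divides 28. Divisors: 1, 2, 4, 7, 14, 28.
Subgroups by order — order 1: 1; order 2: 1; order 4: 1; order 7: 1; order 14: 1; order 28: 1.
Total: 1 + 1 + 1 + 1 + 1 + 1 = 6.

6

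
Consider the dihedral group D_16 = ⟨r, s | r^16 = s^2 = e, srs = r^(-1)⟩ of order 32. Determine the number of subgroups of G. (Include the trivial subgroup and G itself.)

|G| = 32, so by Lagrange every subgroup order divides 32. Divisors: 1, 2, 4, 8, 16, 32.
Subgroups by order — order 1: 1; order 2: 17; order 4: 9; order 8: 5; order 16: 3; order 32: 1.
Total: 1 + 17 + 9 + 5 + 3 + 1 = 36.

36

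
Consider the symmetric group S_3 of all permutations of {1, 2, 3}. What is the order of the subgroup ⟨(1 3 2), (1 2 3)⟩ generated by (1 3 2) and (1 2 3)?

3

|⟨(1 3 2)⟩| = 3 and |⟨(1 2 3)⟩| = 3, so |H| is a multiple of lcm(3, 3) = 3 and divides |G| = 6.
Closing under the operation: H = {e, (1 2 3), (1 3 2)}, so |H| = 3.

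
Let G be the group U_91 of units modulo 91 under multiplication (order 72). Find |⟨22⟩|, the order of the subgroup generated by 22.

3

Compute successive powers of 22 mod 91: 22, 29, 1; 22^3 ≡ 1 (mod 91).
So |⟨22⟩| = 3.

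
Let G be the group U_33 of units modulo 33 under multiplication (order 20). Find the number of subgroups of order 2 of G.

|G| = 20 and 2 | 20, so subgroups of order 2 are possible by Lagrange.
The subgroups of order 2 are: {1, 10}; {1, 23}; {1, 32}.
So G has 3 subgroups of order 2.

3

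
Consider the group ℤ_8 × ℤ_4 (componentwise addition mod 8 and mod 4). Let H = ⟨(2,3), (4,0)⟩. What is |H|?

|⟨(2,3)⟩| = 4 and |⟨(4,0)⟩| = 2, so |H| is a multiple of lcm(4, 2) = 4 and divides |G| = 32.
Closing under the operation: H = {(0,0), (0,2), (2,1), (2,3), (4,0), (4,2), (6,1), (6,3)}, so |H| = 8.

8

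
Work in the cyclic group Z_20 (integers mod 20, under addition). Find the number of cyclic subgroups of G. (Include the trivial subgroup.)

6

A cyclic subgroup of order d is generated by each of its φ(d) elements of order d, so the cyclic subgroups of order d number (#elements of order d)/φ(d).
Cyclic subgroups by order — order 1: 1; order 2: 1; order 4: 1; order 5: 1; order 10: 1; order 20: 1.
Total: 6.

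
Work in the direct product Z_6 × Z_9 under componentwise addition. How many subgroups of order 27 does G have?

|G| = 54 and 27 | 54, so subgroups of order 27 are possible by Lagrange.
The subgroups of order 27 are: {(0,0), (0,1), (0,2), (0,3), (0,4), (0,5), (0,6), (0,7), (0,8), (2,0), (2,1), (2,2), (2,3), (2,4), (2,5), (2,6), (2,7), (2,8), (4,0), (4,1), (4,2), (4,3), (4,4), (4,5), (4,6), (4,7), (4,8)}.
So G has 1 subgroup of order 27.

1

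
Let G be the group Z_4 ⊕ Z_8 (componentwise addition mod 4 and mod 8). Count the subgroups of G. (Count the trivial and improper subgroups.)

22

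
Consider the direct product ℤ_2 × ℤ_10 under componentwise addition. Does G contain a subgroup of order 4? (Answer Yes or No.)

4 | 20. A subgroup of order 4 is {(0,0), (0,5), (1,0), (1,5)}.

Yes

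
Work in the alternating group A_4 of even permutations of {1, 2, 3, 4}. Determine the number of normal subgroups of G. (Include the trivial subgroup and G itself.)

3

G has 10 subgroups. Checking conjugation-invariance by order — order 1: 1/1 normal; order 2: 0/3 normal; order 3: 0/4 normal; order 4: 1/1 normal; order 12: 1/1 normal.
Total normal subgroups: 3.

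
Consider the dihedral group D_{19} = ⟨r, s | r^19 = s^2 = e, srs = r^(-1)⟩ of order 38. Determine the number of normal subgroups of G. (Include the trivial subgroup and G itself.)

3

G has 22 subgroups. Checking conjugation-invariance by order — order 1: 1/1 normal; order 2: 0/19 normal; order 19: 1/1 normal; order 38: 1/1 normal.
Total normal subgroups: 3.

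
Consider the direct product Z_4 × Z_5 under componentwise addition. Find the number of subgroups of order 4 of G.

|G| = 20 and 4 | 20, so subgroups of order 4 are possible by Lagrange.
The subgroups of order 4 are: {(0,0), (1,0), (2,0), (3,0)}.
So G has 1 subgroup of order 4.

1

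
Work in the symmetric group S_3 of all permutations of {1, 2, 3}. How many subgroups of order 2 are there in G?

3

|G| = 6 and 2 | 6, so subgroups of order 2 are possible by Lagrange.
The subgroups of order 2 are: {e, (1 2)}; {e, (1 3)}; {e, (2 3)}.
So G has 3 subgroups of order 2.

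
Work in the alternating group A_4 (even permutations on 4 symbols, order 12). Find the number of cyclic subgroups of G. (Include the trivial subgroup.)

8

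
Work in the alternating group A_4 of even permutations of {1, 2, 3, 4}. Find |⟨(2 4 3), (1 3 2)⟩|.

12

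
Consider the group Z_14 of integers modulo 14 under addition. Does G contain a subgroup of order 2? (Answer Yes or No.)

2 | 14. A subgroup of order 2 is {0, 7}.

Yes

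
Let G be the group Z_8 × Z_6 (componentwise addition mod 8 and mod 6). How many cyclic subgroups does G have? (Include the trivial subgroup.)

16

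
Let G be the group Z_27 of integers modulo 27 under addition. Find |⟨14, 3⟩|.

27

|⟨14⟩| = 27 and |⟨3⟩| = 9, so |H| is a multiple of lcm(27, 9) = 27 and divides |G| = 27.
Closing {14, 3} under the group operation gives all of G, so |H| = 27.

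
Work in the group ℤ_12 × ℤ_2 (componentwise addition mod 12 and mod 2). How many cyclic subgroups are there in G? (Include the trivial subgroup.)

12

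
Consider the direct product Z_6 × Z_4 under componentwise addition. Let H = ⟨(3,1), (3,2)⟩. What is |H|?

8

|⟨(3,1)⟩| = 4 and |⟨(3,2)⟩| = 2, so |H| is a multiple of lcm(4, 2) = 4 and divides |G| = 24.
Closing under the operation: H = {(0,0), (0,1), (0,2), (0,3), (3,0), (3,1), (3,2), (3,3)}, so |H| = 8.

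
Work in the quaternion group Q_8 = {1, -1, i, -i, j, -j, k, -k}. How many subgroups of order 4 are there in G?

3

|G| = 8 and 4 | 8, so subgroups of order 4 are possible by Lagrange.
The subgroups of order 4 are: {1, -1, i, -i}; {1, -1, j, -j}; {1, -1, k, -k}.
So G has 3 subgroups of order 4.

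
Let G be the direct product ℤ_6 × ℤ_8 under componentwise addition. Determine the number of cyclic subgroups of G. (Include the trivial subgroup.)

A cyclic subgroup of order d is generated by each of its φ(d) elements of order d, so the cyclic subgroups of order d number (#elements of order d)/φ(d).
Cyclic subgroups by order — order 1: 1; order 2: 3; order 3: 1; order 4: 2; order 6: 3; order 8: 2; order 12: 2; order 24: 2.
Total: 16.

16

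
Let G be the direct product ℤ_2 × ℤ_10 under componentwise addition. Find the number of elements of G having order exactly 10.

An element (a,b) has order lcm(ord(a), ord(b)); count pairs with lcm equal to 10.
Enumerating gives 12 such elements.

12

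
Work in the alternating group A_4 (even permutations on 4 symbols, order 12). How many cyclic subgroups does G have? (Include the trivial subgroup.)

8

Group the elements of G by the cyclic subgroup they generate; each cyclic subgroup of order d accounts for φ(d) elements.
Cyclic subgroups by order — order 1: 1; order 2: 3; order 3: 4.
Total: 8.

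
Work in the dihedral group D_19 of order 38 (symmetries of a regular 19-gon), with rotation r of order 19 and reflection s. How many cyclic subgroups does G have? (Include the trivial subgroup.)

21

Group the elements of G by the cyclic subgroup they generate; each cyclic subgroup of order d accounts for φ(d) elements.
Cyclic subgroups by order — order 1: 1; order 2: 19; order 19: 1.
Total: 21.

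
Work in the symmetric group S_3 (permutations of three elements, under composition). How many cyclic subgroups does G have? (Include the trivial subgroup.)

5

A cyclic subgroup of order d is generated by each of its φ(d) elements of order d, so the cyclic subgroups of order d number (#elements of order d)/φ(d).
Cyclic subgroups by order — order 1: 1; order 2: 3; order 3: 1.
Total: 5.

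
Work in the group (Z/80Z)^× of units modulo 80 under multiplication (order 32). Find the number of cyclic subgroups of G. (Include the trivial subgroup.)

A cyclic subgroup of order d is generated by each of its φ(d) elements of order d, so the cyclic subgroups of order d number (#elements of order d)/φ(d).
Cyclic subgroups by order — order 1: 1; order 2: 7; order 4: 12.
Total: 20.

20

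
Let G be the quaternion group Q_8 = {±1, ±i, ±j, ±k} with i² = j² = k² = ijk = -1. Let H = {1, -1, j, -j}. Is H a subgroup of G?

|H| = 4 divides |G| = 8, consistent with Lagrange.
H contains the identity, every element's inverse is in H, and H is closed under ·: it is a subgroup.
In fact H = ⟨j⟩.

Yes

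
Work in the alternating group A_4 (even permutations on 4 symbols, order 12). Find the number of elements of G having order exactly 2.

3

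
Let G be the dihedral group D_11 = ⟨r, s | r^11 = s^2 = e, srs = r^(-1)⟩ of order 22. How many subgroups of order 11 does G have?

|G| = 22 and 11 | 22, so subgroups of order 11 are possible by Lagrange.
The subgroups of order 11 are: {e, r, r^2, r^3, r^4, r^5, r^6, r^7, r^8, r^9, r^10}.
So G has 1 subgroup of order 11.

1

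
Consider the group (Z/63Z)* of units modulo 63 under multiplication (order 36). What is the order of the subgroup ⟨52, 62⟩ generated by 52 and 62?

|⟨52⟩| = 6 and |⟨62⟩| = 2, so |H| is a multiple of lcm(6, 2) = 6 and divides |G| = 36.
Closing under the operation: H = {1, 5, 8, 11, 23, 25, 38, 40, 52, 55, 58, 62}, so |H| = 12.

12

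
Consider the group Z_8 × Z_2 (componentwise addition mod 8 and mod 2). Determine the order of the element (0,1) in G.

The order of (0,1) in Z_8 × Z_2 is lcm(ord(0) in Z_8, ord(1) in Z_2).
ord(0) = 1 and ord(1) = 2, so |⟨(0,1)⟩| = lcm(1, 2) = 2.

2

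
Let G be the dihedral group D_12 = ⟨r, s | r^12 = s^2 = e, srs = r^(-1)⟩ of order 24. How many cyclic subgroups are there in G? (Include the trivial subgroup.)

18

A cyclic subgroup of order d is generated by each of its φ(d) elements of order d, so the cyclic subgroups of order d number (#elements of order d)/φ(d).
Cyclic subgroups by order — order 1: 1; order 2: 13; order 3: 1; order 4: 1; order 6: 1; order 12: 1.
Total: 18.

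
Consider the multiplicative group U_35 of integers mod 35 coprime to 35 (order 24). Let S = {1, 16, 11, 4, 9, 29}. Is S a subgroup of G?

|S| = 6 divides |G| = 24, consistent with Lagrange.
S contains the identity, every element's inverse is in S, and S is closed under ·: it is a subgroup.
In fact S = ⟨4⟩.

Yes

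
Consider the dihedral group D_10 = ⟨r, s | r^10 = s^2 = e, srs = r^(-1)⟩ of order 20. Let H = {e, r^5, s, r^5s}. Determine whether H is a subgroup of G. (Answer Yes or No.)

|H| = 4 divides |G| = 20, consistent with Lagrange.
H contains the identity, every element's inverse is in H, and H is closed under ·: it is a subgroup.

Yes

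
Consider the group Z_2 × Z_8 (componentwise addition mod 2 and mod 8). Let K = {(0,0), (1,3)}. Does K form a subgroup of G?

(1,3) ∈ K but its inverse (1,5) ∉ K, so K is not a subgroup.

No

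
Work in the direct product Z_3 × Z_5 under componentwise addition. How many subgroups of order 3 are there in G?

|G| = 15 and 3 | 15, so subgroups of order 3 are possible by Lagrange.
The subgroups of order 3 are: {(0,0), (1,0), (2,0)}.
So G has 1 subgroup of order 3.

1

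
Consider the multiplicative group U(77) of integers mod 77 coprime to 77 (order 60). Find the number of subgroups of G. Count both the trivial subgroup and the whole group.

20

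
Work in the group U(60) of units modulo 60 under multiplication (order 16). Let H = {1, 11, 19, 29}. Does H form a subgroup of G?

|H| = 4 divides |G| = 16, consistent with Lagrange.
H contains the identity, every element's inverse is in H, and H is closed under ·: it is a subgroup.

Yes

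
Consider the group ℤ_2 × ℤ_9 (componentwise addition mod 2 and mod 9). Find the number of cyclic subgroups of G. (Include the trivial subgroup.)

Each element a generates a cyclic subgroup ⟨a⟩; distinct elements may generate the same one (a cyclic group of order d has φ(d) generators).
Cyclic subgroups by order — order 1: 1; order 2: 1; order 3: 1; order 6: 1; order 9: 1; order 18: 1.
Total: 6.

6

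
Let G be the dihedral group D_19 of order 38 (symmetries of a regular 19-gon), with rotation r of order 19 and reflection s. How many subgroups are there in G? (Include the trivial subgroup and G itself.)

22

|G| = 38, so by Lagrange every subgroup order divides 38. Divisors: 1, 2, 19, 38.
Subgroups by order — order 1: 1; order 2: 19; order 19: 1; order 38: 1.
Total: 1 + 19 + 1 + 1 = 22.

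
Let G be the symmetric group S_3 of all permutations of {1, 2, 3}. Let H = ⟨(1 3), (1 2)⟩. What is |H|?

|⟨(1 3)⟩| = 2 and |⟨(1 2)⟩| = 2, so |H| is a multiple of lcm(2, 2) = 2 and divides |G| = 6.
Closing {(1 3), (1 2)} under the group operation gives all of G, so |H| = 6.

6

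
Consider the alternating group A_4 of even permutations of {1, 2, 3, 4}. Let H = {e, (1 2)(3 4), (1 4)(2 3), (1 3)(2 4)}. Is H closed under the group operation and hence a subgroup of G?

|H| = 4 divides |G| = 12, consistent with Lagrange.
H contains the identity, every element's inverse is in H, and H is closed under ∘: it is a subgroup.

Yes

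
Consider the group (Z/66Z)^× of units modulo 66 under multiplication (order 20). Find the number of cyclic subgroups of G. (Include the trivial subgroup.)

8

Each element a generates a cyclic subgroup ⟨a⟩; distinct elements may generate the same one (a cyclic group of order d has φ(d) generators).
Cyclic subgroups by order — order 1: 1; order 2: 3; order 5: 1; order 10: 3.
Total: 8.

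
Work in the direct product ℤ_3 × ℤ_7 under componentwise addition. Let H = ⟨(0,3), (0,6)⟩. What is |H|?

7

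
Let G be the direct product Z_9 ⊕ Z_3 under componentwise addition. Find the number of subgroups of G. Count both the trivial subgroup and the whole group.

|G| = 27, so by Lagrange every subgroup order divides 27. Divisors: 1, 3, 9, 27.
Subgroups by order — order 1: 1; order 3: 4; order 9: 4; order 27: 1.
Total: 1 + 4 + 4 + 1 = 10.

10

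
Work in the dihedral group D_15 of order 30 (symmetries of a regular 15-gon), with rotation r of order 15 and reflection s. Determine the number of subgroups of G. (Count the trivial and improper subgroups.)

28

|G| = 30, so by Lagrange every subgroup order divides 30. Divisors: 1, 2, 3, 5, 6, 10, 15, 30.
Subgroups by order — order 1: 1; order 2: 15; order 3: 1; order 5: 1; order 6: 5; order 10: 3; order 15: 1; order 30: 1.
Total: 1 + 15 + 1 + 1 + 5 + 3 + 1 + 1 = 28.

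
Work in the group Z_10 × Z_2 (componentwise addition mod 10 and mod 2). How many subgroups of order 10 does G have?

3

|G| = 20 and 10 | 20, so subgroups of order 10 are possible by Lagrange.
The subgroups of order 10 are: {(0,0), (0,1), (2,0), (2,1), (4,0), (4,1), (6,0), (6,1), (8,0), (8,1)}; {(0,0), (1,0), (2,0), (3,0), (4,0), (5,0), (6,0), (7,0), (8,0), (9,0)}; {(0,0), (1,1), (2,0), (3,1), (4,0), (5,1), (6,0), (7,1), (8,0), (9,1)}.
So G has 3 subgroups of order 10.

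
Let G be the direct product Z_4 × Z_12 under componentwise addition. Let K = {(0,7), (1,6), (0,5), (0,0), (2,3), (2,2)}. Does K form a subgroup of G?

No

(2,3) ∈ K but its inverse (2,9) ∉ K, so K is not a subgroup.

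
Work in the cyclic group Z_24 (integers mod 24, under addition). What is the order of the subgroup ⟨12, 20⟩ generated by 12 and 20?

|⟨12⟩| = 2 and |⟨20⟩| = 6, so |H| is a multiple of lcm(2, 6) = 6 and divides |G| = 24.
Closing under the operation: H = {0, 4, 8, 12, 16, 20}, so |H| = 6.

6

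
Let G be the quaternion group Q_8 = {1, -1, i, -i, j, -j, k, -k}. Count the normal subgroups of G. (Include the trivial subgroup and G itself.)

6

G has 6 subgroups. Checking conjugation-invariance by order — order 1: 1/1 normal; order 2: 1/1 normal; order 4: 3/3 normal; order 8: 1/1 normal.
Total normal subgroups: 6.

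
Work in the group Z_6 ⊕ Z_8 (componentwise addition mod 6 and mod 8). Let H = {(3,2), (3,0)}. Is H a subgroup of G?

The identity (0,0) ∉ H, so H is not a subgroup.

No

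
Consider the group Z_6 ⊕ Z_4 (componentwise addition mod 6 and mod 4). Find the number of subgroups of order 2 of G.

|G| = 24 and 2 | 24, so subgroups of order 2 are possible by Lagrange.
The subgroups of order 2 are: {(0,0), (0,2)}; {(0,0), (3,0)}; {(0,0), (3,2)}.
So G has 3 subgroups of order 2.

3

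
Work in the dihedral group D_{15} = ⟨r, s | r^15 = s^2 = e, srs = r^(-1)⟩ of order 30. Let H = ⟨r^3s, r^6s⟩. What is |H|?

|⟨r^3s⟩| = 2 and |⟨r^6s⟩| = 2, so |H| is a multiple of lcm(2, 2) = 2 and divides |G| = 30.
Closing under the operation: H = {e, r^3, r^6, r^9, r^12, s, r^3s, r^6s, r^9s, r^12s}, so |H| = 10.

10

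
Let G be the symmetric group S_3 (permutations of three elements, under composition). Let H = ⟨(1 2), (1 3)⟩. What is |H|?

|⟨(1 2)⟩| = 2 and |⟨(1 3)⟩| = 2, so |H| is a multiple of lcm(2, 2) = 2 and divides |G| = 6.
Closing {(1 2), (1 3)} under the group operation gives all of G, so |H| = 6.

6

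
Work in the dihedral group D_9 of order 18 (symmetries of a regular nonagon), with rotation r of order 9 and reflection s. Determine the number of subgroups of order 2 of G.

|G| = 18 and 2 | 18, so subgroups of order 2 are possible by Lagrange.
The subgroups of order 2 are: {e, r^2s}; {e, r^3s}; {e, r^4s}; {e, r^5s}; … (9 in all).
So G has 9 subgroups of order 2.

9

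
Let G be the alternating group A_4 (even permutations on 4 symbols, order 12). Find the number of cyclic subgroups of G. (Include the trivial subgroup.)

8

Group the elements of G by the cyclic subgroup they generate; each cyclic subgroup of order d accounts for φ(d) elements.
Cyclic subgroups by order — order 1: 1; order 2: 3; order 3: 4.
Total: 8.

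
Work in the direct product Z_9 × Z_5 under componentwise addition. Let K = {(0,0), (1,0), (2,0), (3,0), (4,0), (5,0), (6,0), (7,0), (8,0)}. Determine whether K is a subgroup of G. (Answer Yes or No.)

Yes

|K| = 9 divides |G| = 45, consistent with Lagrange.
K contains the identity, every element's inverse is in K, and K is closed under +: it is a subgroup.
In fact K = ⟨(4,0)⟩.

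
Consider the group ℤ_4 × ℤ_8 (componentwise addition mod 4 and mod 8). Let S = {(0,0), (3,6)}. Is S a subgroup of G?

No

(3,6) ∈ S but its inverse (1,2) ∉ S, so S is not a subgroup.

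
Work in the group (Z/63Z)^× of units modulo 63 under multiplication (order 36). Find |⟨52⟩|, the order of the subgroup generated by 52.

6

Compute successive powers of 52 mod 63: 52, 58, 55, 25, 40, 1; 52^6 ≡ 1 (mod 63).
So |⟨52⟩| = 6.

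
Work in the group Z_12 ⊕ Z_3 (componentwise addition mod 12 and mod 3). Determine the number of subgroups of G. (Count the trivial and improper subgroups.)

18

|G| = 36, so by Lagrange every subgroup order divides 36. Divisors: 1, 2, 3, 4, 6, 9, 12, 18, 36.
Subgroups by order — order 1: 1; order 2: 1; order 3: 4; order 4: 1; order 6: 4; order 9: 1; order 12: 4; order 18: 1; order 36: 1.
Total: 1 + 1 + 4 + 1 + 4 + 1 + 4 + 1 + 1 = 18.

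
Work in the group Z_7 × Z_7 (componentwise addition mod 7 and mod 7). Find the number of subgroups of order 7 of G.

8

|G| = 49 and 7 | 49, so subgroups of order 7 are possible by Lagrange.
The subgroups of order 7 are: {(0,0), (0,1), (0,2), (0,3), (0,4), (0,5), (0,6)}; {(0,0), (1,0), (2,0), (3,0), (4,0), (5,0), (6,0)}; {(0,0), (1,1), (2,2), (3,3), (4,4), (5,5), (6,6)}; {(0,0), (1,2), (2,4), (3,6), (4,1), (5,3), (6,5)}; … (8 in all).
So G has 8 subgroups of order 7.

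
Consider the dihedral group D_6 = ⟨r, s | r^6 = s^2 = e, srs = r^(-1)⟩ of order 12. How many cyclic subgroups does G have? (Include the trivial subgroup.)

10

Group the elements of G by the cyclic subgroup they generate; each cyclic subgroup of order d accounts for φ(d) elements.
Cyclic subgroups by order — order 1: 1; order 2: 7; order 3: 1; order 6: 1.
Total: 10.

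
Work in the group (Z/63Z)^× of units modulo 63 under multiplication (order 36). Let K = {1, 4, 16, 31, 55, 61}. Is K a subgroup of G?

Yes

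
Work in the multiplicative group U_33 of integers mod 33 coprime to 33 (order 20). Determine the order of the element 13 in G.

10

Compute successive powers of 13 mod 33: 13, 4, 19, 16, 10, 31, 7, 25, …; 13^10 ≡ 1 (mod 33).
So |⟨13⟩| = 10.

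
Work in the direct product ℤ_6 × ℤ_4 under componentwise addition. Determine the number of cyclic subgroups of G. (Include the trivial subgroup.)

A cyclic subgroup of order d is generated by each of its φ(d) elements of order d, so the cyclic subgroups of order d number (#elements of order d)/φ(d).
Cyclic subgroups by order — order 1: 1; order 2: 3; order 3: 1; order 4: 2; order 6: 3; order 12: 2.
Total: 12.

12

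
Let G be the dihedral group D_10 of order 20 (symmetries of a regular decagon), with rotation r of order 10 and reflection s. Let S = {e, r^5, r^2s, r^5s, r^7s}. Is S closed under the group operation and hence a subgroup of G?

Closure fails: r^5 · r^5s = s ∉ S. So S is not a subgroup.

No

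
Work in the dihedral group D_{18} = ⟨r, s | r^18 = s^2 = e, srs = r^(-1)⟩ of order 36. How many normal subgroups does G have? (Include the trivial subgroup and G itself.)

9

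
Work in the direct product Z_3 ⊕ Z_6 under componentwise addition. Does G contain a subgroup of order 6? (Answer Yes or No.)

Yes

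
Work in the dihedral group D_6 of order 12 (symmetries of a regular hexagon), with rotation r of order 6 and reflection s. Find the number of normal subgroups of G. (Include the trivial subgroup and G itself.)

7

G has 16 subgroups. Checking conjugation-invariance by order — order 1: 1/1 normal; order 2: 1/7 normal; order 3: 1/1 normal; order 4: 0/3 normal; order 6: 3/3 normal; order 12: 1/1 normal.
Total normal subgroups: 7.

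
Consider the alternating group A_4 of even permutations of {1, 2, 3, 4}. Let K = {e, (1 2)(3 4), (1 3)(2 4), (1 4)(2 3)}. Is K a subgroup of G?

Yes

|K| = 4 divides |G| = 12, consistent with Lagrange.
K contains the identity, every element's inverse is in K, and K is closed under ∘: it is a subgroup.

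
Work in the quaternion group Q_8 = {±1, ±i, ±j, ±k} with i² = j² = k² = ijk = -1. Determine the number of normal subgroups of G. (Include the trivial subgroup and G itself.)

G has 6 subgroups. Checking conjugation-invariance by order — order 1: 1/1 normal; order 2: 1/1 normal; order 4: 3/3 normal; order 8: 1/1 normal.
Total normal subgroups: 6.

6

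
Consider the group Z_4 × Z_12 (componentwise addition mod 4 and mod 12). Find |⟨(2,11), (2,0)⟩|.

|⟨(2,11)⟩| = 12 and |⟨(2,0)⟩| = 2, so |H| is a multiple of lcm(12, 2) = 12 and divides |G| = 48.
Closing under the operation: H = {(0,0), (0,1), (0,2), (0,3), (0,4), (0,5), (0,6), (0,7), (0,8), (0,9), (0,10), (0,11), (2,0), (2,1), (2,2), (2,3), (2,4), (2,5), (2,6), (2,7), (2,8), (2,9), (2,10), (2,11)}, so |H| = 24.

24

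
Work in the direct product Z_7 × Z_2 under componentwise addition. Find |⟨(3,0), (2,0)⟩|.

7

|⟨(3,0)⟩| = 7 and |⟨(2,0)⟩| = 7, so |H| is a multiple of lcm(7, 7) = 7 and divides |G| = 14.
Closing under the operation: H = {(0,0), (1,0), (2,0), (3,0), (4,0), (5,0), (6,0)}, so |H| = 7.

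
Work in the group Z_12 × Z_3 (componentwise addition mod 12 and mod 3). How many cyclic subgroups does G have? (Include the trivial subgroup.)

15

A cyclic subgroup of order d is generated by each of its φ(d) elements of order d, so the cyclic subgroups of order d number (#elements of order d)/φ(d).
Cyclic subgroups by order — order 1: 1; order 2: 1; order 3: 4; order 4: 1; order 6: 4; order 12: 4.
Total: 15.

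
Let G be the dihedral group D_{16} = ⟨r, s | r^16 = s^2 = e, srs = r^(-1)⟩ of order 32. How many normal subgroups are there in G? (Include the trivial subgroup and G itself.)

8

G has 36 subgroups. Checking conjugation-invariance by order — order 1: 1/1 normal; order 2: 1/17 normal; order 4: 1/9 normal; order 8: 1/5 normal; order 16: 3/3 normal; order 32: 1/1 normal.
Total normal subgroups: 8.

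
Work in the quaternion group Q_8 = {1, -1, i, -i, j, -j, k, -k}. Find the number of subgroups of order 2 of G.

|G| = 8 and 2 | 8, so subgroups of order 2 are possible by Lagrange.
The subgroups of order 2 are: {1, -1}.
So G has 1 subgroup of order 2.

1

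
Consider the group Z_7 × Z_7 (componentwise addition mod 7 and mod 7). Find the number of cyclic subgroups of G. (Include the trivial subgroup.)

A cyclic subgroup of order d is generated by each of its φ(d) elements of order d, so the cyclic subgroups of order d number (#elements of order d)/φ(d).
Cyclic subgroups by order — order 1: 1; order 7: 8.
Total: 9.

9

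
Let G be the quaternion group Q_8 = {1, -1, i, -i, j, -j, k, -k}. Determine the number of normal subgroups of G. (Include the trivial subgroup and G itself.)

6

G has 6 subgroups. Checking conjugation-invariance by order — order 1: 1/1 normal; order 2: 1/1 normal; order 4: 3/3 normal; order 8: 1/1 normal.
Total normal subgroups: 6.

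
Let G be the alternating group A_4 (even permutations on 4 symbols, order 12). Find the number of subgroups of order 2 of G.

3

|G| = 12 and 2 | 12, so subgroups of order 2 are possible by Lagrange.
The subgroups of order 2 are: {e, (1 2)(3 4)}; {e, (1 3)(2 4)}; {e, (1 4)(2 3)}.
So G has 3 subgroups of order 2.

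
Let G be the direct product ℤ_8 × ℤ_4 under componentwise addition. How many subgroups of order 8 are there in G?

7

|G| = 32 and 8 | 32, so subgroups of order 8 are possible by Lagrange.
The subgroups of order 8 are: {(0,0), (0,1), (0,2), (0,3), (4,0), (4,1), (4,2), (4,3)}; {(0,0), (0,2), (2,0), (2,2), (4,0), (4,2), (6,0), (6,2)}; {(0,0), (0,2), (2,1), (2,3), (4,0), (4,2), (6,1), (6,3)}; {(0,0), (1,0), (2,0), (3,0), (4,0), (5,0), (6,0), (7,0)}; … (7 in all).
So G has 7 subgroups of order 8.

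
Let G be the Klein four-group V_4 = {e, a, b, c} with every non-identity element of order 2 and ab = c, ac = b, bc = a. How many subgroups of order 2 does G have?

|G| = 4 and 2 | 4, so subgroups of order 2 are possible by Lagrange.
The subgroups of order 2 are: {e, a}; {e, b}; {e, c}.
So G has 3 subgroups of order 2.

3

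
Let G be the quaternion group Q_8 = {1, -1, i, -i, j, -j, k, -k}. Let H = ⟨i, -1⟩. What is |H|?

4

|⟨i⟩| = 4 and |⟨-1⟩| = 2, so |H| is a multiple of lcm(4, 2) = 4 and divides |G| = 8.
Closing under the operation: H = {1, -1, i, -i}, so |H| = 4.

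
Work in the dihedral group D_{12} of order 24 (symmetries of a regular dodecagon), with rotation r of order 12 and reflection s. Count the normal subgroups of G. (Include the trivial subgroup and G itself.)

G has 34 subgroups. Checking conjugation-invariance by order — order 1: 1/1 normal; order 2: 1/13 normal; order 3: 1/1 normal; order 4: 1/7 normal; order 6: 1/5 normal; order 8: 0/3 normal; order 12: 3/3 normal; order 24: 1/1 normal.
Total normal subgroups: 9.

9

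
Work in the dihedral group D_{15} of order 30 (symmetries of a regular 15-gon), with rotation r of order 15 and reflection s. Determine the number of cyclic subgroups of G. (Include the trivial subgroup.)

Each element a generates a cyclic subgroup ⟨a⟩; distinct elements may generate the same one (a cyclic group of order d has φ(d) generators).
Cyclic subgroups by order — order 1: 1; order 2: 15; order 3: 1; order 5: 1; order 15: 1.
Total: 19.

19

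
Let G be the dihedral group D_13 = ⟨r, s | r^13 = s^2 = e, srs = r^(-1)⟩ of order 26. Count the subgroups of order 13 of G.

1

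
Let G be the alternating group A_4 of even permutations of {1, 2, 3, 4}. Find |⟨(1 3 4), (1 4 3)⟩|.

|⟨(1 3 4)⟩| = 3 and |⟨(1 4 3)⟩| = 3, so |H| is a multiple of lcm(3, 3) = 3 and divides |G| = 12.
Closing under the operation: H = {e, (1 3 4), (1 4 3)}, so |H| = 3.

3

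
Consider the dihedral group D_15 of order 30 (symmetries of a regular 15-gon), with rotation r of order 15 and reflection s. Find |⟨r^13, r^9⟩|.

15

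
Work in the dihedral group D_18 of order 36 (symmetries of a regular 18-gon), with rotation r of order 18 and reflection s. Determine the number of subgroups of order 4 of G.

9

|G| = 36 and 4 | 36, so subgroups of order 4 are possible by Lagrange.
The subgroups of order 4 are: {e, r^9, rs, r^10s}; {e, r^9, r^2s, r^11s}; {e, r^9, r^3s, r^12s}; {e, r^9, r^4s, r^13s}; … (9 in all).
So G has 9 subgroups of order 4.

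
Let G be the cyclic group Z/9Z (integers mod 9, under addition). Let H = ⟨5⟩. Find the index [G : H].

|⟨5⟩| = 9 and |G| = 9.
By Lagrange, [G : H] = |G|/|H| = 9/9 = 1.

1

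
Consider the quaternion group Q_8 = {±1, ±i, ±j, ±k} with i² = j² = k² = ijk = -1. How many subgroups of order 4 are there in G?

|G| = 8 and 4 | 8, so subgroups of order 4 are possible by Lagrange.
The subgroups of order 4 are: {1, -1, i, -i}; {1, -1, j, -j}; {1, -1, k, -k}.
So G has 3 subgroups of order 4.

3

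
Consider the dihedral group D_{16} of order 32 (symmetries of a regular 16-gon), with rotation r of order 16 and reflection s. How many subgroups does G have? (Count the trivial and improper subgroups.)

36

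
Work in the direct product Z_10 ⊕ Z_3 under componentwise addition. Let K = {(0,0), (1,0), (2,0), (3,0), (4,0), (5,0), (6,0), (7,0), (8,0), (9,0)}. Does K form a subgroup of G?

Yes

|K| = 10 divides |G| = 30, consistent with Lagrange.
K contains the identity, every element's inverse is in K, and K is closed under +: it is a subgroup.
In fact K = ⟨(9,0)⟩.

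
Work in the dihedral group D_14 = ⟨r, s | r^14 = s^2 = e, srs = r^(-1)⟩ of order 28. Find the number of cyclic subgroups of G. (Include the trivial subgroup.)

Group the elements of G by the cyclic subgroup they generate; each cyclic subgroup of order d accounts for φ(d) elements.
Cyclic subgroups by order — order 1: 1; order 2: 15; order 7: 1; order 14: 1.
Total: 18.

18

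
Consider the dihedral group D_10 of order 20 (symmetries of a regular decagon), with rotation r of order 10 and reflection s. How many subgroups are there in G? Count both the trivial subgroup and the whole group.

|G| = 20, so by Lagrange every subgroup order divides 20. Divisors: 1, 2, 4, 5, 10, 20.
Subgroups by order — order 1: 1; order 2: 11; order 4: 5; order 5: 1; order 10: 3; order 20: 1.
Total: 1 + 11 + 5 + 1 + 3 + 1 = 22.

22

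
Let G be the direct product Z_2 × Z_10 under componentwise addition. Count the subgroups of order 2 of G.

|G| = 20 and 2 | 20, so subgroups of order 2 are possible by Lagrange.
The subgroups of order 2 are: {(0,0), (0,5)}; {(0,0), (1,0)}; {(0,0), (1,5)}.
So G has 3 subgroups of order 2.

3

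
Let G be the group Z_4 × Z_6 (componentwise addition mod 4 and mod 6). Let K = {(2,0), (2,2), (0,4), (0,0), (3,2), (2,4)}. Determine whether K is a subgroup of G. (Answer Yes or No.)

(0,4) ∈ K but its inverse (0,2) ∉ K, so K is not a subgroup.

No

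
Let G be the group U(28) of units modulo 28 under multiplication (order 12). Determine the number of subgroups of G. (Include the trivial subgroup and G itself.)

10

|G| = 12, so by Lagrange every subgroup order divides 12. Divisors: 1, 2, 3, 4, 6, 12.
Subgroups by order — order 1: 1; order 2: 3; order 3: 1; order 4: 1; order 6: 3; order 12: 1.
Total: 1 + 3 + 1 + 1 + 3 + 1 = 10.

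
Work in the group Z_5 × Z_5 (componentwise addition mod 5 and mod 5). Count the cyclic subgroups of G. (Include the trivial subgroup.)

7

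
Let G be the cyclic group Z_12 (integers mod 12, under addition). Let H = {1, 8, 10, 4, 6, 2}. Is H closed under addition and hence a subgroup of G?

The identity 0 ∉ H, so H is not a subgroup.

No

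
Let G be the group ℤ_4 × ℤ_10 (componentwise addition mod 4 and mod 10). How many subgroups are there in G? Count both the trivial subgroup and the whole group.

16

|G| = 40, so by Lagrange every subgroup order divides 40. Divisors: 1, 2, 4, 5, 8, 10, 20, 40.
Subgroups by order — order 1: 1; order 2: 3; order 4: 3; order 5: 1; order 8: 1; order 10: 3; order 20: 3; order 40: 1.
Total: 1 + 3 + 3 + 1 + 1 + 3 + 3 + 1 = 16.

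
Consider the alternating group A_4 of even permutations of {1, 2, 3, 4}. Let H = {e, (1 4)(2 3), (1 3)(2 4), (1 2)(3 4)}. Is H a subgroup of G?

Yes

|H| = 4 divides |G| = 12, consistent with Lagrange.
H contains the identity, every element's inverse is in H, and H is closed under ∘: it is a subgroup.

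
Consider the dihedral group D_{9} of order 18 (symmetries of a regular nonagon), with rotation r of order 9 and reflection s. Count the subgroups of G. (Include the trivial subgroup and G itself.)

16

|G| = 18, so by Lagrange every subgroup order divides 18. Divisors: 1, 2, 3, 6, 9, 18.
Subgroups by order — order 1: 1; order 2: 9; order 3: 1; order 6: 3; order 9: 1; order 18: 1.
Total: 1 + 9 + 1 + 3 + 1 + 1 = 16.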